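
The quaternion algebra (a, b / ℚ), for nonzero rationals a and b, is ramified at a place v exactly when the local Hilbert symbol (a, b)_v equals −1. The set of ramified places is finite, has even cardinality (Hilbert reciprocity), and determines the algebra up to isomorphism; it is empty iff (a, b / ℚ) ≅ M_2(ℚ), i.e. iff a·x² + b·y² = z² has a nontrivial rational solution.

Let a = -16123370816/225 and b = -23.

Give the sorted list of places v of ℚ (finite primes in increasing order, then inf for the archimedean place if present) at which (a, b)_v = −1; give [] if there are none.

(a, b) ≡ (-5141381, -23) mod (ℚ^×)²; places V = {2, 3, 5, 7, 19, 23, 29, 31, 43, ∞}.
(a,b)_7: α=3, u≡6; β=0, v≡5 (mod 7); (6|7)=-1, (5|7)=-1; sign (−1)^0·-1^0·-1^3 = -1.
(a,b)_2: α=6, β=0; u≡3, v≡1 (mod 8); ε(u)ε(v)=1·0, αω(v)=6·0, βω(u)=0·1; sum ≡ 0  ⇒  +1.
(a,b)_5: α=-2, u≡1; β=0, v≡2 (mod 5); (1|5)=+1, (2|5)=-1; sign (−1)^0·+1^0·-1^-2 = +1.
(a,b)_19: α=1, u≡13; β=0, v≡15 (mod 19); (13|19)=-1, (15|19)=-1; sign (−1)^0·-1^0·-1^1 = -1.
(a,b)_3: α=-2, u≡1; β=0, v≡1 (mod 3); (1|3)=+1, (1|3)=+1; sign (−1)^0·+1^0·+1^-2 = +1.
(a,b)_23: α=0, u≡2; β=1, v≡22 (mod 23); (2|23)=+1, (22|23)=-1; sign (−1)^0·+1^1·-1^0 = +1.
(a,b)_∞: sgn(-5141381)=−, sgn(-23)=−, so -1.
(a,b)_31: α=1, u≡11; β=0, v≡8 (mod 31); (11|31)=-1, (8|31)=+1; sign (−1)^0·-1^0·+1^1 = +1.
(a,b)_43: α=1, u≡21; β=0, v≡20 (mod 43); (21|43)=+1, (20|43)=-1; sign (−1)^0·+1^0·-1^1 = -1.
(a,b)_29: α=1, u≡11; β=0, v≡6 (mod 29); (11|29)=-1, (6|29)=+1; sign (−1)^0·-1^0·+1^1 = +1.
Ram(-5141381, -23) = {7, 19, 43, ∞}; no ℚ_7-point on the conic.

[7, 19, 43, inf]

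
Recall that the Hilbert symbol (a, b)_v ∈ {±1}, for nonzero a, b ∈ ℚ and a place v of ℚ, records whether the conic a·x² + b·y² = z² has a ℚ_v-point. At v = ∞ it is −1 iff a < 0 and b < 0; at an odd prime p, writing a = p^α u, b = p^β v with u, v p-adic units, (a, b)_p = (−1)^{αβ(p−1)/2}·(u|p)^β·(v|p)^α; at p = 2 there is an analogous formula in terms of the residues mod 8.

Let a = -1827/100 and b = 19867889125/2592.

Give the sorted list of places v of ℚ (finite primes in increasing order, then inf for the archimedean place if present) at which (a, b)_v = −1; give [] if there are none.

[2, 5]

Mod squares: a ≡ -203, b ≡ 38570. Check v ∈ {∞, 2, 3, 5, 7, 19, 29}.
v=2: v_2(a)=-2, v_2(b)=-5; units ≡ 5, 5 (mod 8); ε·ε+αω+βω = 0·0+-2·1+-5·1 ≡ 1  ⇒  (a,b)_2 = -1.
v=5: a=5^-2·(≡2), b=5^3·(≡4) mod 5; (2|5)=-1, (4|5)=+1; (−1)^{-2·3·2}·(-1)^3·(+1)^-2 = -1.
v=∞: -203 < 0 and 38570 > 0  ⇒  (a,b)_∞ = +1.
v=19: a=19^0·(≡7), b=19^1·(≡7) mod 19; (7|19)=+1, (7|19)=+1; (−1)^{0·1·9}·(+1)^1·(+1)^0 = +1.
v=7: a=7^1·(≡6), b=7^3·(≡1) mod 7; (6|7)=-1, (1|7)=+1; (−1)^{1·3·3}·(-1)^3·(+1)^1 = +1.
v=29: a=29^1·(≡13), b=29^3·(≡4) mod 29; (13|29)=+1, (4|29)=+1; (−1)^{1·3·14}·(+1)^3·(+1)^1 = +1.
v=3: a=3^2·(≡1), b=3^-4·(≡2) mod 3; (1|3)=+1, (2|3)=-1; (−1)^{2·-4·1}·(+1)^-4·(-1)^2 = +1.
|Ram(-203, 38570)| = 2, even; anisotropic at {2, 5}.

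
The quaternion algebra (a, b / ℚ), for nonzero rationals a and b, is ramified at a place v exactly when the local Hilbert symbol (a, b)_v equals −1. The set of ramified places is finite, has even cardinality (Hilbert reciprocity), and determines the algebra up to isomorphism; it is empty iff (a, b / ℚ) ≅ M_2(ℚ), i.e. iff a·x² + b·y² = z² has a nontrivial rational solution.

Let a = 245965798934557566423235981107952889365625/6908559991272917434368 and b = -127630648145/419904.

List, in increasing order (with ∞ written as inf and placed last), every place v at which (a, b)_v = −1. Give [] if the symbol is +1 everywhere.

[7, 23]

(a, b) ≡ (1330, -177905) mod (ℚ^×)²; places V = {2, 3, 5, 7, 11, 13, 17, 19, 23, ∞}.
(a,b)_17: α=4, u≡13; β=1, v≡3 (mod 17); (13|17)=+1, (3|17)=-1; sign (−1)^0·+1^1·-1^4 = +1.
(a,b)_23: α=4, u≡5; β=1, v≡16 (mod 23); (5|23)=-1, (16|23)=+1; sign (−1)^0·-1^1·+1^4 = -1.
(a,b)_5: α=5, u≡4; β=1, v≡4 (mod 5); (4|5)=+1, (4|5)=+1; sign (−1)^0·+1^1·+1^5 = +1.
(a,b)_13: α=4, u≡4; β=1, v≡4 (mod 13); (4|13)=+1, (4|13)=+1; sign (−1)^0·+1^1·+1^4 = +1.
(a,b)_∞: sgn(1330)=+, sgn(-177905)=−, so +1.
(a,b)_3: α=-30, u≡1; β=-8, v≡1 (mod 3); (1|3)=+1, (1|3)=+1; sign (−1)^0·+1^-8·+1^-30 = +1.
(a,b)_7: α=11, u≡4; β=3, v≡4 (mod 7); (4|7)=+1, (4|7)=+1; sign (−1)^1·+1^3·+1^11 = -1.
(a,b)_19: α=1, u≡12; β=0, v≡5 (mod 19); (12|19)=-1, (5|19)=+1; sign (−1)^0·-1^0·+1^1 = +1.
(a,b)_2: α=-25, β=-6; u≡1, v≡7 (mod 8); ε(u)ε(v)=0·1, αω(v)=-25·0, βω(u)=-6·0; sum ≡ 0  ⇒  +1.
(a,b)_11: α=12, u≡10; β=4, v≡1 (mod 11); (10|11)=-1, (1|11)=+1; sign (−1)^0·-1^4·+1^12 = +1.
(1330, -177905 / ℚ) ramifies at {7, 23}: a division algebra.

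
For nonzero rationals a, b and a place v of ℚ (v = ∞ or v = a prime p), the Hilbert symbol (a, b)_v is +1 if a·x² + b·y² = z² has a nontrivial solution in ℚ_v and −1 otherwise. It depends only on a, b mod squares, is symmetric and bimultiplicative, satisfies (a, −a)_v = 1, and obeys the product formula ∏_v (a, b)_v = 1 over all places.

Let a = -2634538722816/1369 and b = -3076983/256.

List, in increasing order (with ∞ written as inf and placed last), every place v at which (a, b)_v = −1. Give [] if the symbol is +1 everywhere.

[3, 7, 13, inf]

(a, b) ≡ (-6006, -7) mod (ℚ^×)²; places V = {2, 3, 7, 11, 13, 17, 37, ∞}.
(a,b)_3: α=1, u≡2; β=2, v≡2 (mod 3); (2|3)=-1, (2|3)=-1; sign (−1)^0·-1^2·-1^1 = -1.
(a,b)_11: α=3, u≡3; β=0, v≡1 (mod 11); (3|11)=+1, (1|11)=+1; sign (−1)^0·+1^0·+1^3 = +1.
(a,b)_∞: sgn(-6006)=−, sgn(-7)=−, so -1.
(a,b)_13: α=1, u≡8; β=2, v≡5 (mod 13); (8|13)=-1, (5|13)=-1; sign (−1)^0·-1^2·-1^1 = -1.
(a,b)_7: α=3, u≡5; β=1, v≡6 (mod 7); (5|7)=-1, (6|7)=-1; sign (−1)^1·-1^1·-1^3 = -1.
(a,b)_37: α=-2, u≡26; β=0, v≡21 (mod 37); (26|37)=+1, (21|37)=+1; sign (−1)^0·+1^0·+1^-2 = +1.
(a,b)_2: α=9, β=-8; u≡5, v≡1 (mod 8); ε(u)ε(v)=0·0, αω(v)=9·0, βω(u)=-8·1; sum ≡ 0  ⇒  +1.
(a,b)_17: α=2, u≡6; β=2, v≡12 (mod 17); (6|17)=-1, (12|17)=-1; sign (−1)^0·-1^2·-1^2 = +1.
(-6006, -7 / ℚ) ramifies at {3, 7, 13, ∞}: a division algebra.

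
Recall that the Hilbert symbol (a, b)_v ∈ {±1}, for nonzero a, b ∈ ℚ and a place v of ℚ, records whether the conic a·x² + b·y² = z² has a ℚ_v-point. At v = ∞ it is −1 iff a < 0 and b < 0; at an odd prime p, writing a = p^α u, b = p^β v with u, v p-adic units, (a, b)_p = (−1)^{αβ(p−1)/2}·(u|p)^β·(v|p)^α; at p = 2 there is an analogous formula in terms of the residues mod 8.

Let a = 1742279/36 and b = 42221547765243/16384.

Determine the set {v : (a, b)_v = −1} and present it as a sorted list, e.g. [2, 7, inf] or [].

Mod squares: a ≡ 119, b ≡ 187. Check v ∈ {∞, 2, 3, 7, 11, 17}.
v=2: v_2(a)=-2, v_2(b)=-14; units ≡ 7, 3 (mod 8); ε·ε+αω+βω = 1·1+-2·1+-14·0 ≡ 1  ⇒  (a,b)_2 = -1.
v=17: a=17^1·(≡14), b=17^3·(≡5) mod 17; (14|17)=-1, (5|17)=-1; (−1)^{1·3·8}·(-1)^3·(-1)^1 = +1.
v=11: a=11^4·(≡3), b=11^7·(≡8) mod 11; (3|11)=+1, (8|11)=-1; (−1)^{4·7·5}·(+1)^7·(-1)^4 = +1.
v=3: a=3^-2·(≡2), b=3^2·(≡1) mod 3; (2|3)=-1, (1|3)=+1; (−1)^{-2·2·1}·(-1)^2·(+1)^-2 = +1.
v=7: a=7^1·(≡5), b=7^2·(≡5) mod 7; (5|7)=-1, (5|7)=-1; (−1)^{1·2·3}·(-1)^2·(-1)^1 = -1.
v=∞: 119 > 0 and 187 > 0  ⇒  (a,b)_∞ = +1.
Ram(119, 187) = {2, 7}; no ℚ_2-point on the conic.

[2, 7]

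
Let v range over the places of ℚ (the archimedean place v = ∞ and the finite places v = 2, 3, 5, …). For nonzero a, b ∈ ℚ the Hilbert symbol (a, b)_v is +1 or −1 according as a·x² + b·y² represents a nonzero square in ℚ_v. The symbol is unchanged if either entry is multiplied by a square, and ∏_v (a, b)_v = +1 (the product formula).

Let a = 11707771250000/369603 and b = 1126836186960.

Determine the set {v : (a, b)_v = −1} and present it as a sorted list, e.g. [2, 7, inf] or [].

Mod squares: a ≡ 167055, b ≡ 692085. Check v ∈ {∞, 2, 3, 5, 7, 11, 13, 29, 37, 43}.
v=7: a=7^1·(≡2), b=7^0·(≡1) mod 7; (2|7)=+1, (1|7)=+1; (−1)^{1·0·3}·(+1)^0·(+1)^1 = +1.
v=5: a=5^7·(≡4), b=5^1·(≡2) mod 5; (4|5)=+1, (2|5)=-1; (−1)^{7·1·2}·(+1)^1·(-1)^7 = -1.
v=3: a=3^-7·(≡2), b=3^1·(≡1) mod 3; (2|3)=-1, (1|3)=+1; (−1)^{-7·1·1}·(-1)^1·(+1)^-7 = +1.
v=2: v_2(a)=4, v_2(b)=4; units ≡ 7, 5 (mod 8); ε·ε+αω+βω = 1·0+4·1+4·0 ≡ 0  ⇒  (a,b)_2 = +1.
v=29: a=29^2·(≡8), b=29^3·(≡14) mod 29; (8|29)=-1, (14|29)=-1; (−1)^{2·3·14}·(-1)^3·(-1)^2 = -1.
v=37: a=37^1·(≡3), b=37^1·(≡5) mod 37; (3|37)=+1, (5|37)=-1; (−1)^{1·1·18}·(+1)^1·(-1)^1 = -1.
v=11: a=11^0·(≡4), b=11^2·(≡5) mod 11; (4|11)=+1, (5|11)=+1; (−1)^{0·2·5}·(+1)^2·(+1)^0 = +1.
v=43: a=43^1·(≡1), b=43^1·(≡11) mod 43; (1|43)=+1, (11|43)=+1; (−1)^{1·1·21}·(+1)^1·(+1)^1 = -1.
v=13: a=13^-2·(≡11), b=13^0·(≡3) mod 13; (11|13)=-1, (3|13)=+1; (−1)^{-2·0·6}·(-1)^0·(+1)^-2 = +1.
v=∞: 167055 > 0 and 692085 > 0  ⇒  (a,b)_∞ = +1.
(167055, 692085 / ℚ) ramifies at {5, 29, 37, 43}: a division algebra.

[5, 29, 37, 43]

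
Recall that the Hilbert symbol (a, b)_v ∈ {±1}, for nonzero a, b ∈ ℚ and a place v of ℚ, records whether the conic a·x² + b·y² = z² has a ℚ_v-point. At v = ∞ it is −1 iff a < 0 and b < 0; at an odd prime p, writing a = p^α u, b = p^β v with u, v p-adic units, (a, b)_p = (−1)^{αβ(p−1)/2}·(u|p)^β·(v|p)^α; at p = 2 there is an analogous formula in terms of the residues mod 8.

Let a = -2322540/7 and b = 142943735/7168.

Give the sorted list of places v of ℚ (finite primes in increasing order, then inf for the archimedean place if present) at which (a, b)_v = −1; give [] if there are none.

[3, 7]

(a, b) ≡ (-451605, 6545) mod (ℚ^×)²; places V = {2, 3, 5, 7, 11, 17, 23, ∞}.
(a,b)_23: α=1, u≡15; β=2, v≡13 (mod 23); (15|23)=-1, (13|23)=+1; sign (−1)^0·-1^2·+1^1 = +1.
(a,b)_7: α=-1, u≡4; β=-1, v≡2 (mod 7); (4|7)=+1, (2|7)=+1; sign (−1)^1·+1^-1·+1^-1 = -1.
(a,b)_3: α=3, u≡2; β=0, v≡2 (mod 3); (2|3)=-1, (2|3)=-1; sign (−1)^0·-1^0·-1^3 = -1.
(a,b)_17: α=1, u≡11; β=3, v≡10 (mod 17); (11|17)=-1, (10|17)=-1; sign (−1)^0·-1^3·-1^1 = +1.
(a,b)_2: α=2, β=-10; u≡3, v≡1 (mod 8); ε(u)ε(v)=1·0, αω(v)=2·0, βω(u)=-10·1; sum ≡ 0  ⇒  +1.
(a,b)_11: α=1, u≡7; β=1, v≡5 (mod 11); (7|11)=-1, (5|11)=+1; sign (−1)^1·-1^1·+1^1 = +1.
(a,b)_∞: sgn(-451605)=−, sgn(6545)=+, so +1.
(a,b)_5: α=1, u≡1; β=1, v≡4 (mod 5); (1|5)=+1, (4|5)=+1; sign (−1)^0·+1^1·+1^1 = +1.
Ram(-451605, 6545) = {3, 7}; no ℚ_3-point on the conic.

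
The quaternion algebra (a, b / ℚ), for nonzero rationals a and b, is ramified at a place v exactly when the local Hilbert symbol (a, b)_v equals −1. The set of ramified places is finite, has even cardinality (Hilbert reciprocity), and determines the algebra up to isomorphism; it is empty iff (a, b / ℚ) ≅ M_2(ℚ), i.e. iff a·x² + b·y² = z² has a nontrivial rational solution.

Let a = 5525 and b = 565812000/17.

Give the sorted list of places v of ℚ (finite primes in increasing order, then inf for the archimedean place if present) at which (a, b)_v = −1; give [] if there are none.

(a, b) ≡ (221, 15810) mod (ℚ^×)²; places V = {2, 3, 5, 13, 17, 31, ∞}.
(a,b)_13: α=1, u≡9; β=2, v≡8 (mod 13); (9|13)=+1, (8|13)=-1; sign (−1)^0·+1^2·-1^1 = -1.
(a,b)_3: α=0, u≡2; β=3, v≡2 (mod 3); (2|3)=-1, (2|3)=-1; sign (−1)^0·-1^3·-1^0 = -1.
(a,b)_17: α=1, u≡2; β=-1, v≡14 (mod 17); (2|17)=+1, (14|17)=-1; sign (−1)^0·+1^-1·-1^1 = -1.
(a,b)_∞: sgn(221)=+, sgn(15810)=+, so +1.
(a,b)_31: α=0, u≡7; β=1, v≡4 (mod 31); (7|31)=+1, (4|31)=+1; sign (−1)^0·+1^1·+1^0 = +1.
(a,b)_5: α=2, u≡1; β=3, v≡3 (mod 5); (1|5)=+1, (3|5)=-1; sign (−1)^0·+1^3·-1^2 = +1.
(a,b)_2: α=0, β=5; u≡5, v≡1 (mod 8); ε(u)ε(v)=0·0, αω(v)=0·0, βω(u)=5·1; sum ≡ 1  ⇒  -1.
|Ram(221, 15810)| = 4, even; anisotropic at {2, 3, 13, 17}.

[2, 3, 13, 17]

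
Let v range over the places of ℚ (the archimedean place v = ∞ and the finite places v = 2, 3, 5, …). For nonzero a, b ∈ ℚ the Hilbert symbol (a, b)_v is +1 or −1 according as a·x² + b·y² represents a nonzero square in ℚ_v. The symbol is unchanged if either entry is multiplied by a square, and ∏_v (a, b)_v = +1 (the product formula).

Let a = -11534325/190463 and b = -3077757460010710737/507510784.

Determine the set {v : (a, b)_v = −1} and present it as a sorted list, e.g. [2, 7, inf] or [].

Mod squares: a ≡ -87699, b ≡ -29233. Check v ∈ {∞, 2, 3, 5, 7, 11, 13, 23, 31, 41}.
v=13: a=13^-2·(≡9), b=13^2·(≡12) mod 13; (9|13)=+1, (12|13)=+1; (−1)^{-2·2·6}·(+1)^2·(+1)^-2 = +1.
v=3: a=3^1·(≡2), b=3^6·(≡2) mod 3; (2|3)=-1, (2|3)=-1; (−1)^{1·6·1}·(-1)^6·(-1)^1 = -1.
v=41: a=41^1·(≡26), b=41^3·(≡2) mod 41; (26|41)=-1, (2|41)=+1; (−1)^{1·3·20}·(-1)^3·(+1)^1 = -1.
v=23: a=23^-1·(≡14), b=23^3·(≡15) mod 23; (14|23)=-1, (15|23)=-1; (−1)^{-1·3·11}·(-1)^3·(-1)^-1 = -1.
v=∞: -87699 < 0 and -29233 < 0  ⇒  (a,b)_∞ = -1.
v=2: v_2(a)=0, v_2(b)=-22; units ≡ 5, 7 (mod 8); ε·ε+αω+βω = 0·1+0·0+-22·1 ≡ 0  ⇒  (a,b)_2 = +1.
v=5: a=5^2·(≡4), b=5^0·(≡2) mod 5; (4|5)=+1, (2|5)=-1; (−1)^{2·0·2}·(+1)^0·(-1)^2 = +1.
v=31: a=31^1·(≡13), b=31^3·(≡8) mod 31; (13|31)=-1, (8|31)=+1; (−1)^{1·3·15}·(-1)^3·(+1)^1 = +1.
v=11: a=11^2·(≡5), b=11^-2·(≡1) mod 11; (5|11)=+1, (1|11)=+1; (−1)^{2·-2·5}·(+1)^-2·(+1)^2 = +1.
v=7: a=7^-2·(≡1), b=7^0·(≡5) mod 7; (1|7)=+1, (5|7)=-1; (−1)^{-2·0·3}·(+1)^0·(-1)^-2 = +1.
Ram(-87699, -29233) = {3, 23, 41, ∞}; no ℚ_3-point on the conic.

[3, 23, 41, inf]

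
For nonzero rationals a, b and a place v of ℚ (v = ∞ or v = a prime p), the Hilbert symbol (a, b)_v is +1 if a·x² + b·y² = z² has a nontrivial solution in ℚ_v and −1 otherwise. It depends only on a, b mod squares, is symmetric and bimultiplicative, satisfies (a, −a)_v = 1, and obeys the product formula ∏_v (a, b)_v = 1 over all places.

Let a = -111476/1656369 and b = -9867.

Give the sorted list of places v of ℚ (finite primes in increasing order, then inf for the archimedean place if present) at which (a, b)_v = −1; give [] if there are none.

[23, inf]

Mod squares: a ≡ -29, b ≡ -9867. Check v ∈ {∞, 2, 3, 11, 13, 23, 29, 31}.
v=13: a=13^-2·(≡1), b=13^1·(≡8) mod 13; (1|13)=+1, (8|13)=-1; (−1)^{-2·1·6}·(+1)^1·(-1)^-2 = +1.
v=11: a=11^-2·(≡4), b=11^1·(≡5) mod 11; (4|11)=+1, (5|11)=+1; (−1)^{-2·1·5}·(+1)^1·(+1)^-2 = +1.
v=2: v_2(a)=2, v_2(b)=0; units ≡ 3, 5 (mod 8); ε·ε+αω+βω = 1·0+2·1+0·1 ≡ 0  ⇒  (a,b)_2 = +1.
v=31: a=31^2·(≡1), b=31^0·(≡22) mod 31; (1|31)=+1, (22|31)=-1; (−1)^{2·0·15}·(+1)^0·(-1)^2 = +1.
v=∞: -29 < 0 and -9867 < 0  ⇒  (a,b)_∞ = -1.
v=3: a=3^-4·(≡1), b=3^1·(≡2) mod 3; (1|3)=+1, (2|3)=-1; (−1)^{-4·1·1}·(+1)^1·(-1)^-4 = +1.
v=29: a=29^1·(≡20), b=29^0·(≡22) mod 29; (20|29)=+1, (22|29)=+1; (−1)^{1·0·14}·(+1)^0·(+1)^1 = +1.
v=23: a=23^0·(≡5), b=23^1·(≡8) mod 23; (5|23)=-1, (8|23)=+1; (−1)^{0·1·11}·(-1)^1·(+1)^0 = -1.
(-29, -9867 / ℚ) ramifies at {23, ∞}: a division algebra.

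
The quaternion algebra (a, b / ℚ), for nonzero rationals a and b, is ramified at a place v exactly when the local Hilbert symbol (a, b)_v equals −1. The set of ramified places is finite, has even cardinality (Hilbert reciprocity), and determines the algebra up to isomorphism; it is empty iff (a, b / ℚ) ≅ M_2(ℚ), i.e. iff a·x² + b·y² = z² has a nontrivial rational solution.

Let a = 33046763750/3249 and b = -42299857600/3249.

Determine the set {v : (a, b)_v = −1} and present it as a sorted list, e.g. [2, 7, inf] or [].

Mod squares: a ≡ 182, b ≡ -91. Check v ∈ {∞, 2, 3, 5, 7, 11, 13, 19}.
v=19: a=19^-2·(≡9), b=19^-2·(≡9) mod 19; (9|19)=+1, (9|19)=+1; (−1)^{-2·-2·9}·(+1)^-2·(+1)^-2 = +1.
v=∞: 182 > 0 and -91 < 0  ⇒  (a,b)_∞ = +1.
v=7: a=7^5·(≡6), b=7^5·(≡1) mod 7; (6|7)=-1, (1|7)=+1; (−1)^{5·5·3}·(-1)^5·(+1)^5 = +1.
v=11: a=11^2·(≡2), b=11^2·(≡8) mod 11; (2|11)=-1, (8|11)=-1; (−1)^{2·2·5}·(-1)^2·(-1)^2 = +1.
v=5: a=5^4·(≡3), b=5^2·(≡4) mod 5; (3|5)=-1, (4|5)=+1; (−1)^{4·2·2}·(-1)^2·(+1)^4 = +1.
v=3: a=3^-2·(≡2), b=3^-2·(≡2) mod 3; (2|3)=-1, (2|3)=-1; (−1)^{-2·-2·1}·(-1)^-2·(-1)^-2 = +1.
v=2: v_2(a)=1, v_2(b)=6; units ≡ 3, 5 (mod 8); ε·ε+αω+βω = 1·0+1·1+6·1 ≡ 1  ⇒  (a,b)_2 = -1.
v=13: a=13^1·(≡3), b=13^1·(≡5) mod 13; (3|13)=+1, (5|13)=-1; (−1)^{1·1·6}·(+1)^1·(-1)^1 = -1.
(182, -91 / ℚ) ramifies at {2, 13}: a division algebra.

[2, 13]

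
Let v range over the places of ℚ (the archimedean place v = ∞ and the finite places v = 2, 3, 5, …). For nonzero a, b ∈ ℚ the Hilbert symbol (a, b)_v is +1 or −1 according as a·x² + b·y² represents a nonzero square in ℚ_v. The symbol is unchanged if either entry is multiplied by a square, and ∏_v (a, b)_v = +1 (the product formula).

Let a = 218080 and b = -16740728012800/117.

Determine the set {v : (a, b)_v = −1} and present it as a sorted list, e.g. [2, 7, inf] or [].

Mod squares: a ≡ 13630, b ≡ -286. Check v ∈ {∞, 2, 3, 5, 11, 13, 29, 47}.
v=∞: 13630 > 0 and -286 < 0  ⇒  (a,b)_∞ = +1.
v=5: a=5^1·(≡1), b=5^2·(≡4) mod 5; (1|5)=+1, (4|5)=+1; (−1)^{1·2·2}·(+1)^2·(+1)^1 = +1.
v=11: a=11^0·(≡5), b=11^1·(≡2) mod 11; (5|11)=+1, (2|11)=-1; (−1)^{0·1·5}·(+1)^1·(-1)^0 = +1.
v=2: v_2(a)=5, v_2(b)=15; units ≡ 7, 1 (mod 8); ε·ε+αω+βω = 1·0+5·0+15·0 ≡ 0  ⇒  (a,b)_2 = +1.
v=3: a=3^0·(≡1), b=3^-2·(≡2) mod 3; (1|3)=+1, (2|3)=-1; (−1)^{0·-2·1}·(+1)^-2·(-1)^0 = +1.
v=47: a=47^1·(≡34), b=47^2·(≡19) mod 47; (34|47)=+1, (19|47)=-1; (−1)^{1·2·23}·(+1)^2·(-1)^1 = -1.
v=13: a=13^0·(≡5), b=13^-1·(≡3) mod 13; (5|13)=-1, (3|13)=+1; (−1)^{0·-1·6}·(-1)^-1·(+1)^0 = -1.
v=29: a=29^1·(≡9), b=29^2·(≡24) mod 29; (9|29)=+1, (24|29)=+1; (−1)^{1·2·14}·(+1)^2·(+1)^1 = +1.
|Ram(13630, -286)| = 2, even; anisotropic at {13, 47}.

[13, 47]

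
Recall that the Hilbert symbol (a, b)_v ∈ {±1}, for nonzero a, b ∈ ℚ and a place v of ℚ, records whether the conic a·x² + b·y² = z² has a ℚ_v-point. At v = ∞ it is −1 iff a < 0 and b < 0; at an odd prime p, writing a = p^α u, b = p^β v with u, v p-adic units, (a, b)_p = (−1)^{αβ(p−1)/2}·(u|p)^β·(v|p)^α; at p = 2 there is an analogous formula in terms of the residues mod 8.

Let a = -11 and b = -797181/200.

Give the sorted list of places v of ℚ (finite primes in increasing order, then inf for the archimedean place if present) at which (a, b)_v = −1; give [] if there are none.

(a, b) ≡ (-11, -32538) mod (ℚ^×)²; places V = {2, 3, 5, 7, 11, 17, 29, ∞}.
(a,b)_11: α=1, u≡10; β=1, v≡4 (mod 11); (10|11)=-1, (4|11)=+1; sign (−1)^1·-1^1·+1^1 = +1.
(a,b)_3: α=0, u≡1; β=1, v≡2 (mod 3); (1|3)=+1, (2|3)=-1; sign (−1)^0·+1^1·-1^0 = +1.
(a,b)_17: α=0, u≡6; β=1, v≡6 (mod 17); (6|17)=-1, (6|17)=-1; sign (−1)^0·-1^1·-1^0 = -1.
(a,b)_29: α=0, u≡18; β=1, v≡28 (mod 29); (18|29)=-1, (28|29)=+1; sign (−1)^0·-1^1·+1^0 = -1.
(a,b)_2: α=0, β=-3; u≡5, v≡3 (mod 8); ε(u)ε(v)=0·1, αω(v)=0·1, βω(u)=-3·1; sum ≡ 1  ⇒  -1.
(a,b)_7: α=0, u≡3; β=2, v≡5 (mod 7); (3|7)=-1, (5|7)=-1; sign (−1)^0·-1^2·-1^0 = +1.
(a,b)_∞: sgn(-11)=−, sgn(-32538)=−, so -1.
(a,b)_5: α=0, u≡4; β=-2, v≡3 (mod 5); (4|5)=+1, (3|5)=-1; sign (−1)^0·+1^-2·-1^0 = +1.
Ram(-11, -32538) = {2, 17, 29, ∞}; no ℚ_2-point on the conic.

[2, 17, 29, inf]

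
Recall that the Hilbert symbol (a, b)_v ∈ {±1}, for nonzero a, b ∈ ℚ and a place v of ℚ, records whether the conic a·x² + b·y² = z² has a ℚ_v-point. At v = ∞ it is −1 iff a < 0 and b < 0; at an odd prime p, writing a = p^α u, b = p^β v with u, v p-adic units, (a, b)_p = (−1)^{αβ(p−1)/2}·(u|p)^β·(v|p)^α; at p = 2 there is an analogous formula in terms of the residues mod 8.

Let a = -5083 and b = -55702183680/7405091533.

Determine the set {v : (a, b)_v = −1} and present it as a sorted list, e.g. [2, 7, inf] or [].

(a, b) ≡ (-5083, -2035) mod (ℚ^×)²; places V = {2, 3, 5, 7, 11, 13, 17, 23, 37, 43, 47, ∞}.
(a,b)_7: α=0, u≡6; β=-2, v≡4 (mod 7); (6|7)=-1, (4|7)=+1; sign (−1)^0·-1^-2·+1^0 = +1.
(a,b)_37: α=0, u≡23; β=-1, v≡18 (mod 37); (23|37)=-1, (18|37)=-1; sign (−1)^0·-1^-1·-1^0 = -1.
(a,b)_13: α=1, u≡12; β=2, v≡7 (mod 13); (12|13)=+1, (7|13)=-1; sign (−1)^0·+1^2·-1^1 = -1.
(a,b)_23: α=1, u≡9; β=0, v≡16 (mod 23); (9|23)=+1, (16|23)=+1; sign (−1)^0·+1^0·+1^1 = +1.
(a,b)_17: α=1, u≡7; β=2, v≡12 (mod 17); (7|17)=-1, (12|17)=-1; sign (−1)^0·-1^2·-1^1 = -1.
(a,b)_5: α=0, u≡2; β=1, v≡3 (mod 5); (2|5)=-1, (3|5)=-1; sign (−1)^0·-1^1·-1^0 = -1.
(a,b)_47: α=0, u≡40; β=-2, v≡30 (mod 47); (40|47)=-1, (30|47)=-1; sign (−1)^0·-1^-2·-1^0 = +1.
(a,b)_3: α=0, u≡2; β=4, v≡2 (mod 3); (2|3)=-1, (2|3)=-1; sign (−1)^0·-1^4·-1^0 = +1.
(a,b)_43: α=0, u≡34; β=-2, v≡29 (mod 43); (34|43)=-1, (29|43)=-1; sign (−1)^0·-1^-2·-1^0 = +1.
(a,b)_11: α=0, u≡10; β=1, v≡7 (mod 11); (10|11)=-1, (7|11)=-1; sign (−1)^0·-1^1·-1^0 = -1.
(a,b)_2: α=0, β=8; u≡5, v≡5 (mod 8); ε(u)ε(v)=0·0, αω(v)=0·1, βω(u)=8·1; sum ≡ 0  ⇒  +1.
(a,b)_∞: sgn(-5083)=−, sgn(-2035)=−, so -1.
Ram(-5083, -2035) = {5, 11, 13, 17, 37, ∞}; no ℚ_5-point on the conic.

[5, 11, 13, 17, 37, inf]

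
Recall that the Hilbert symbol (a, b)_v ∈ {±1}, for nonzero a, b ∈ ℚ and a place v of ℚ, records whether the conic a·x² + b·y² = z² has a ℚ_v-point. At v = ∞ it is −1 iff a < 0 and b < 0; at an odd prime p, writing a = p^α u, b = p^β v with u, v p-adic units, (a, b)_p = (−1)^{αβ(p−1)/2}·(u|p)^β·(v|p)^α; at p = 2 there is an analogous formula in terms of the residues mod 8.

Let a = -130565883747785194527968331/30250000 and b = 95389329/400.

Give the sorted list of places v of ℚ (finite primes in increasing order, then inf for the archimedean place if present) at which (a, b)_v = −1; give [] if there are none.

(a, b) ≡ (-3615339, 39729) mod (ℚ^×)²; places V = {2, 3, 5, 7, 11, 13, 17, 19, 41, ∞}.
(a,b)_19: α=3, u≡9; β=1, v≡7 (mod 19); (9|19)=+1, (7|19)=+1; sign (−1)^1·+1^1·+1^3 = -1.
(a,b)_13: α=1, u≡7; β=0, v≡10 (mod 13); (7|13)=-1, (10|13)=+1; sign (−1)^0·-1^0·+1^1 = +1.
(a,b)_41: α=3, u≡22; β=1, v≡14 (mod 41); (22|41)=-1, (14|41)=-1; sign (−1)^0·-1^1·-1^3 = +1.
(a,b)_3: α=7, u≡2; β=1, v≡1 (mod 3); (2|3)=-1, (1|3)=+1; sign (−1)^1·-1^1·+1^7 = +1.
(a,b)_17: α=3, u≡10; β=1, v≡13 (mod 17); (10|17)=-1, (13|17)=+1; sign (−1)^0·-1^1·+1^3 = -1.
(a,b)_2: α=-4, β=-4; u≡5, v≡1 (mod 8); ε(u)ε(v)=0·0, αω(v)=-4·0, βω(u)=-4·1; sum ≡ 0  ⇒  +1.
(a,b)_11: α=-2, u≡9; β=0, v≡6 (mod 11); (9|11)=+1, (6|11)=-1; sign (−1)^0·+1^0·-1^-2 = +1.
(a,b)_7: α=11, u≡1; β=4, v≡4 (mod 7); (1|7)=+1, (4|7)=+1; sign (−1)^0·+1^4·+1^11 = +1.
(a,b)_∞: sgn(-3615339)=−, sgn(39729)=+, so +1.
(a,b)_5: α=-6, u≡4; β=-2, v≡4 (mod 5); (4|5)=+1, (4|5)=+1; sign (−1)^0·+1^-2·+1^-6 = +1.
(-3615339, 39729 / ℚ) ramifies at {17, 19}: a division algebra.

[17, 19]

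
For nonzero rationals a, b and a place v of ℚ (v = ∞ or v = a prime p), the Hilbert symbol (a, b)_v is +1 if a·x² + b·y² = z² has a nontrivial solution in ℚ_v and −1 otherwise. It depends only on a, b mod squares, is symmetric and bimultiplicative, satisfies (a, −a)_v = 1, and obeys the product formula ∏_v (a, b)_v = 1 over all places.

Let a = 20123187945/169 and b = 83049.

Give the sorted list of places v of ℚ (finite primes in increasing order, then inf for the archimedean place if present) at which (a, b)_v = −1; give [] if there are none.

(a, b) ≡ (410677305, 83049) mod (ℚ^×)²; places V = {2, 3, 5, 7, 13, 19, 23, 31, 43, 47, ∞}.
(a,b)_7: α=2, u≡3; β=0, v≡1 (mod 7); (3|7)=-1, (1|7)=+1; sign (−1)^0·-1^0·+1^2 = +1.
(a,b)_13: α=-2, u≡3; β=0, v≡5 (mod 13); (3|13)=+1, (5|13)=-1; sign (−1)^0·+1^0·-1^-2 = +1.
(a,b)_5: α=1, u≡1; β=0, v≡4 (mod 5); (1|5)=+1, (4|5)=+1; sign (−1)^0·+1^0·+1^1 = +1.
(a,b)_31: α=1, u≡15; β=1, v≡13 (mod 31); (15|31)=-1, (13|31)=-1; sign (−1)^1·-1^1·-1^1 = -1.
(a,b)_∞: sgn(410677305)=+, sgn(83049)=+, so +1.
(a,b)_23: α=1, u≡11; β=0, v≡19 (mod 23); (11|23)=-1, (19|23)=-1; sign (−1)^0·-1^0·-1^1 = -1.
(a,b)_43: α=1, u≡18; β=0, v≡16 (mod 43); (18|43)=-1, (16|43)=+1; sign (−1)^0·-1^0·+1^1 = +1.
(a,b)_3: α=1, u≡2; β=1, v≡2 (mod 3); (2|3)=-1, (2|3)=-1; sign (−1)^1·-1^1·-1^1 = -1.
(a,b)_2: α=0, β=0; u≡1, v≡1 (mod 8); ε(u)ε(v)=0·0, αω(v)=0·0, βω(u)=0·0; sum ≡ 0  ⇒  +1.
(a,b)_19: α=1, u≡1; β=1, v≡1 (mod 19); (1|19)=+1, (1|19)=+1; sign (−1)^1·+1^1·+1^1 = -1.
(a,b)_47: α=1, u≡20; β=1, v≡28 (mod 47); (20|47)=-1, (28|47)=+1; sign (−1)^1·-1^1·+1^1 = +1.
|Ram(410677305, 83049)| = 4, even; anisotropic at {3, 19, 23, 31}.

[3, 19, 23, 31]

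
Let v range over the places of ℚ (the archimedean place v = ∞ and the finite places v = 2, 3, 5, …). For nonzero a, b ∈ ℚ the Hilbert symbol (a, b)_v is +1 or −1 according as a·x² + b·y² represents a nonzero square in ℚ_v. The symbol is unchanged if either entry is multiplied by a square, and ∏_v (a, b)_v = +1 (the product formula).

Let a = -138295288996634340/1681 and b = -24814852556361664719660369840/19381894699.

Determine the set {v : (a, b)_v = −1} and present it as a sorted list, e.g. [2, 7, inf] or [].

Mod squares: a ≡ -103385, b ≡ -50065. Check v ∈ {∞, 2, 3, 5, 13, 17, 19, 23, 29, 31, 41}.
v=5: a=5^1·(≡2), b=5^1·(≡3) mod 5; (2|5)=-1, (3|5)=-1; (−1)^{1·1·2}·(-1)^1·(-1)^1 = +1.
v=2: v_2(a)=2, v_2(b)=4; units ≡ 7, 7 (mod 8); ε·ε+αω+βω = 1·1+2·0+4·0 ≡ 1  ⇒  (a,b)_2 = -1.
v=17: a=17^4·(≡9), b=17^7·(≡15) mod 17; (9|17)=+1, (15|17)=+1; (−1)^{4·7·8}·(+1)^7·(+1)^4 = +1.
v=29: a=29^3·(≡18), b=29^4·(≡15) mod 29; (18|29)=-1, (15|29)=-1; (−1)^{3·4·14}·(-1)^4·(-1)^3 = -1.
v=3: a=3^2·(≡1), b=3^6·(≡2) mod 3; (1|3)=+1, (2|3)=-1; (−1)^{2·6·1}·(+1)^6·(-1)^2 = +1.
v=41: a=41^-2·(≡24), b=41^-4·(≡5) mod 41; (24|41)=-1, (5|41)=+1; (−1)^{-2·-4·20}·(-1)^-4·(+1)^-2 = +1.
v=∞: -103385 < 0 and -50065 < 0  ⇒  (a,b)_∞ = -1.
v=31: a=31^1·(≡24), b=31^1·(≡10) mod 31; (24|31)=-1, (10|31)=+1; (−1)^{1·1·15}·(-1)^1·(+1)^1 = +1.
v=13: a=13^0·(≡10), b=13^2·(≡11) mod 13; (10|13)=+1, (11|13)=-1; (−1)^{0·2·6}·(+1)^2·(-1)^0 = +1.
v=19: a=19^0·(≡3), b=19^-3·(≡17) mod 19; (3|19)=-1, (17|19)=+1; (−1)^{0·-3·9}·(-1)^-3·(+1)^0 = -1.
v=23: a=23^3·(≡2), b=23^4·(≡2) mod 23; (2|23)=+1, (2|23)=+1; (−1)^{3·4·11}·(+1)^4·(+1)^3 = +1.
(-103385, -50065 / ℚ) ramifies at {2, 19, 29, ∞}: a division algebra.

[2, 19, 29, inf]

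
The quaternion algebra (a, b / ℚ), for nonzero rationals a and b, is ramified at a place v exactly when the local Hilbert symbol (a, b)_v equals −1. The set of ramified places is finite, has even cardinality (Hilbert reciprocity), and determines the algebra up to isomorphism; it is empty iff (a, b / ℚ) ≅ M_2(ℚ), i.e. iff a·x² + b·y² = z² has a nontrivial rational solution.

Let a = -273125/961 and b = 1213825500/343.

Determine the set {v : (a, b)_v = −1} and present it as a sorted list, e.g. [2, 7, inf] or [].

[5, 17, 19, 41]

(a, b) ≡ (-437, 1048985) mod (ℚ^×)²; places V = {2, 3, 5, 7, 17, 19, 23, 31, 41, 43, ∞}.
(a,b)_17: α=0, u≡11; β=1, v≡7 (mod 17); (11|17)=-1, (7|17)=-1; sign (−1)^0·-1^1·-1^0 = -1.
(a,b)_41: α=0, u≡26; β=1, v≡1 (mod 41); (26|41)=-1, (1|41)=+1; sign (−1)^0·-1^1·+1^0 = -1.
(a,b)_7: α=0, u≡4; β=-3, v≡6 (mod 7); (4|7)=+1, (6|7)=-1; sign (−1)^0·+1^-3·-1^0 = +1.
(a,b)_2: α=0, β=2; u≡3, v≡1 (mod 8); ε(u)ε(v)=1·0, αω(v)=0·0, βω(u)=2·1; sum ≡ 0  ⇒  +1.
(a,b)_19: α=1, u≡18; β=0, v≡12 (mod 19); (18|19)=-1, (12|19)=-1; sign (−1)^0·-1^0·-1^1 = -1.
(a,b)_3: α=0, u≡1; β=4, v≡2 (mod 3); (1|3)=+1, (2|3)=-1; sign (−1)^0·+1^4·-1^0 = +1.
(a,b)_5: α=4, u≡3; β=3, v≡3 (mod 5); (3|5)=-1, (3|5)=-1; sign (−1)^0·-1^3·-1^4 = -1.
(a,b)_∞: sgn(-437)=−, sgn(1048985)=+, so +1.
(a,b)_31: α=-2, u≡16; β=0, v≡20 (mod 31); (16|31)=+1, (20|31)=+1; sign (−1)^0·+1^0·+1^-2 = +1.
(a,b)_23: α=1, u≡6; β=0, v≡3 (mod 23); (6|23)=+1, (3|23)=+1; sign (−1)^0·+1^0·+1^1 = +1.
(a,b)_43: α=0, u≡38; β=1, v≡11 (mod 43); (38|43)=+1, (11|43)=+1; sign (−1)^0·+1^1·+1^0 = +1.
Ram(-437, 1048985) = {5, 17, 19, 41}; no ℚ_5-point on the conic.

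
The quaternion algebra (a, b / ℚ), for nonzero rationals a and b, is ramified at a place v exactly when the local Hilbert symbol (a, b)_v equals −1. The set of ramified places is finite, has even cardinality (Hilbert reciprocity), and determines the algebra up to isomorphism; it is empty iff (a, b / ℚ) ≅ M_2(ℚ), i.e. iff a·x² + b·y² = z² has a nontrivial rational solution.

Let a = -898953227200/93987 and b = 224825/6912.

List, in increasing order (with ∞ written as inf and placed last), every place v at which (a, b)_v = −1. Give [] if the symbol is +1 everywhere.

(a, b) ≡ (-21, 51) mod (ℚ^×)²; places V = {2, 3, 5, 7, 17, 23, 31, 59, ∞}.
(a,b)_17: α=4, u≡4; β=1, v≡5 (mod 17); (4|17)=+1, (5|17)=-1; sign (−1)^0·+1^1·-1^4 = +1.
(a,b)_3: α=-3, u≡2; β=-3, v≡2 (mod 3); (2|3)=-1, (2|3)=-1; sign (−1)^1·-1^-3·-1^-3 = -1.
(a,b)_23: α=0, u≡16; β=2, v≡22 (mod 23); (16|23)=+1, (22|23)=-1; sign (−1)^0·+1^2·-1^0 = +1.
(a,b)_31: α=2, u≡25; β=0, v≡18 (mod 31); (25|31)=+1, (18|31)=+1; sign (−1)^0·+1^0·+1^2 = +1.
(a,b)_7: α=1, u≡2; β=0, v≡2 (mod 7); (2|7)=+1, (2|7)=+1; sign (−1)^0·+1^0·+1^1 = +1.
(a,b)_2: α=6, β=-8; u≡3, v≡3 (mod 8); ε(u)ε(v)=1·1, αω(v)=6·1, βω(u)=-8·1; sum ≡ 1  ⇒  -1.
(a,b)_5: α=2, u≡1; β=2, v≡4 (mod 5); (1|5)=+1, (4|5)=+1; sign (−1)^0·+1^2·+1^2 = +1.
(a,b)_∞: sgn(-21)=−, sgn(51)=+, so +1.
(a,b)_59: α=-2, u≡30; β=0, v≡17 (mod 59); (30|59)=-1, (17|59)=+1; sign (−1)^0·-1^0·+1^-2 = +1.
|Ram(-21, 51)| = 2, even; anisotropic at {2, 3}.

[2, 3]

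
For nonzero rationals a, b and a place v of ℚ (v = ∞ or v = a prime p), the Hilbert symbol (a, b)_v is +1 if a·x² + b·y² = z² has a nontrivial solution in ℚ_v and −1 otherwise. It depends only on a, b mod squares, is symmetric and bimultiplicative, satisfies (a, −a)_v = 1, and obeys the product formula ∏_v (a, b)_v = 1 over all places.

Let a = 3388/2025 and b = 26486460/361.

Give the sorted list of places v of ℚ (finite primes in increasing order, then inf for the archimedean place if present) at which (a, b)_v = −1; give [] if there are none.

Mod squares: a ≡ 7, b ≡ 15015. Check v ∈ {∞, 2, 3, 5, 7, 11, 13, 19}.
v=19: a=19^0·(≡4), b=19^-2·(≡4) mod 19; (4|19)=+1, (4|19)=+1; (−1)^{0·-2·9}·(+1)^-2·(+1)^0 = +1.
v=2: v_2(a)=2, v_2(b)=2; units ≡ 7, 7 (mod 8); ε·ε+αω+βω = 1·1+2·0+2·0 ≡ 1  ⇒  (a,b)_2 = -1.
v=7: a=7^1·(≡4), b=7^3·(≡6) mod 7; (4|7)=+1, (6|7)=-1; (−1)^{1·3·3}·(+1)^3·(-1)^1 = +1.
v=13: a=13^0·(≡6), b=13^1·(≡6) mod 13; (6|13)=-1, (6|13)=-1; (−1)^{0·1·6}·(-1)^1·(-1)^0 = -1.
v=11: a=11^2·(≡6), b=11^1·(≡9) mod 11; (6|11)=-1, (9|11)=+1; (−1)^{2·1·5}·(-1)^1·(+1)^2 = -1.
v=3: a=3^-4·(≡1), b=3^3·(≡1) mod 3; (1|3)=+1, (1|3)=+1; (−1)^{-4·3·1}·(+1)^3·(+1)^-4 = +1.
v=5: a=5^-2·(≡3), b=5^1·(≡2) mod 5; (3|5)=-1, (2|5)=-1; (−1)^{-2·1·2}·(-1)^1·(-1)^-2 = -1.
v=∞: 7 > 0 and 15015 > 0  ⇒  (a,b)_∞ = +1.
|Ram(7, 15015)| = 4, even; anisotropic at {2, 5, 11, 13}.

[2, 5, 11, 13]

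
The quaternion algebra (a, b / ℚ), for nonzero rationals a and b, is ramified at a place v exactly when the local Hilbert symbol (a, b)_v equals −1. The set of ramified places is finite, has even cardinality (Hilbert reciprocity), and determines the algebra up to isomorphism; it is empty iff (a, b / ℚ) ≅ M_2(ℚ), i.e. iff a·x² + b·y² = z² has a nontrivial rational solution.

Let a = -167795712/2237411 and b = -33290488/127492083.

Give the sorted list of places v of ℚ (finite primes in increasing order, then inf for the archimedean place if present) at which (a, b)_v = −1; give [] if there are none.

Mod squares: a ≡ -77, b ≡ -714. Check v ∈ {∞, 2, 3, 7, 11, 17, 41, 53}.
v=53: a=53^0·(≡37), b=53^-2·(≡10) mod 53; (37|53)=+1, (10|53)=+1; (−1)^{0·-2·26}·(+1)^-2·(+1)^0 = +1.
v=11: a=11^-3·(≡9), b=11^2·(≡1) mod 11; (9|11)=+1, (1|11)=+1; (−1)^{-3·2·5}·(+1)^2·(+1)^-3 = +1.
v=7: a=7^1·(≡5), b=7^1·(≡6) mod 7; (5|7)=-1, (6|7)=-1; (−1)^{1·1·3}·(-1)^1·(-1)^1 = -1.
v=17: a=17^2·(≡16), b=17^3·(≡15) mod 17; (16|17)=+1, (15|17)=+1; (−1)^{2·3·8}·(+1)^3·(+1)^2 = +1.
v=2: v_2(a)=10, v_2(b)=3; units ≡ 3, 3 (mod 8); ε·ε+αω+βω = 1·1+10·1+3·1 ≡ 0  ⇒  (a,b)_2 = +1.
v=∞: -77 < 0 and -714 < 0  ⇒  (a,b)_∞ = -1.
v=41: a=41^-2·(≡23), b=41^-2·(≡30) mod 41; (23|41)=+1, (30|41)=-1; (−1)^{-2·-2·20}·(+1)^-2·(-1)^-2 = +1.
v=3: a=3^4·(≡1), b=3^-3·(≡2) mod 3; (1|3)=+1, (2|3)=-1; (−1)^{4·-3·1}·(+1)^-3·(-1)^4 = +1.
|Ram(-77, -714)| = 2, even; anisotropic at {7, ∞}.

[7, inf]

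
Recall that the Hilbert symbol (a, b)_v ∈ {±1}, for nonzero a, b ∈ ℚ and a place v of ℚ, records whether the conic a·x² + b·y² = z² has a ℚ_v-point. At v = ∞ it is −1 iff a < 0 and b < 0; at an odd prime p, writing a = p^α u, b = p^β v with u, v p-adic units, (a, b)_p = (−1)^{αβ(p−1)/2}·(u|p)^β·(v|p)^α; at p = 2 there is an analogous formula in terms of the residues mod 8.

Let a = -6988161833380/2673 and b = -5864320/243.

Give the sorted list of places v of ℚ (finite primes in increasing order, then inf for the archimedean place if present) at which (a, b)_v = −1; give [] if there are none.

[2, 17, 37, inf]

Mod squares: a ≡ -103785, b ≡ -5610. Check v ∈ {∞, 2, 3, 5, 7, 11, 13, 17, 37}.
v=7: a=7^4·(≡4), b=7^2·(≡4) mod 7; (4|7)=+1, (4|7)=+1; (−1)^{4·2·3}·(+1)^2·(+1)^4 = +1.
v=13: a=13^2·(≡5), b=13^0·(≡5) mod 13; (5|13)=-1, (5|13)=-1; (−1)^{2·0·6}·(-1)^0·(-1)^2 = +1.
v=5: a=5^1·(≡3), b=5^1·(≡2) mod 5; (3|5)=-1, (2|5)=-1; (−1)^{1·1·2}·(-1)^1·(-1)^1 = +1.
v=2: v_2(a)=2, v_2(b)=7; units ≡ 7, 3 (mod 8); ε·ε+αω+βω = 1·1+2·1+7·0 ≡ 1  ⇒  (a,b)_2 = -1.
v=∞: -103785 < 0 and -5610 < 0  ⇒  (a,b)_∞ = -1.
v=17: a=17^1·(≡13), b=17^1·(≡11) mod 17; (13|17)=+1, (11|17)=-1; (−1)^{1·1·8}·(+1)^1·(-1)^1 = -1.
v=37: a=37^3·(≡16), b=37^0·(≡35) mod 37; (16|37)=+1, (35|37)=-1; (−1)^{3·0·18}·(+1)^0·(-1)^3 = -1.
v=11: a=11^-1·(≡9), b=11^1·(≡6) mod 11; (9|11)=+1, (6|11)=-1; (−1)^{-1·1·5}·(+1)^1·(-1)^-1 = +1.
v=3: a=3^-5·(≡1), b=3^-5·(≡2) mod 3; (1|3)=+1, (2|3)=-1; (−1)^{-5·-5·1}·(+1)^-5·(-1)^-5 = +1.
(-103785, -5610 / ℚ) ramifies at {2, 17, 37, ∞}: a division algebra.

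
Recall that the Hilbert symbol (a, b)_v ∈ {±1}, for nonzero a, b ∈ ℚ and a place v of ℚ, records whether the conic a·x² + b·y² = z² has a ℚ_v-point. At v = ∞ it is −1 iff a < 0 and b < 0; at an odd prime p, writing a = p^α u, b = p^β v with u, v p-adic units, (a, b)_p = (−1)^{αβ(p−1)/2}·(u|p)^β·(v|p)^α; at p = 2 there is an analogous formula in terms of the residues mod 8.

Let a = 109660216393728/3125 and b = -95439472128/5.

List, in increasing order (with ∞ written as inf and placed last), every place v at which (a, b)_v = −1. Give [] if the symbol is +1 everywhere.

[7, 19]

Mod squares: a ≡ 4290, b ≡ -190190. Check v ∈ {∞, 2, 3, 5, 7, 11, 13, 19}.
v=2: v_2(a)=15, v_2(b)=9; units ≡ 1, 1 (mod 8); ε·ε+αω+βω = 0·0+15·0+9·0 ≡ 0  ⇒  (a,b)_2 = +1.
v=∞: 4290 > 0 and -190190 < 0  ⇒  (a,b)_∞ = +1.
v=3: a=3^3·(≡2), b=3^4·(≡1) mod 3; (2|3)=-1, (1|3)=+1; (−1)^{3·4·1}·(-1)^4·(+1)^3 = +1.
v=11: a=11^1·(≡5), b=11^3·(≡8) mod 11; (5|11)=+1, (8|11)=-1; (−1)^{1·3·5}·(+1)^3·(-1)^1 = +1.
v=13: a=13^1·(≡11), b=13^1·(≡7) mod 13; (11|13)=-1, (7|13)=-1; (−1)^{1·1·6}·(-1)^1·(-1)^1 = +1.
v=7: a=7^4·(≡3), b=7^1·(≡4) mod 7; (3|7)=-1, (4|7)=+1; (−1)^{4·1·3}·(-1)^1·(+1)^4 = -1.
v=19: a=19^2·(≡12), b=19^1·(≡15) mod 19; (12|19)=-1, (15|19)=-1; (−1)^{2·1·9}·(-1)^1·(-1)^2 = -1.
v=5: a=5^-5·(≡3), b=5^-1·(≡2) mod 5; (3|5)=-1, (2|5)=-1; (−1)^{-5·-1·2}·(-1)^-1·(-1)^-5 = +1.
Ram(4290, -190190) = {7, 19}; no ℚ_7-point on the conic.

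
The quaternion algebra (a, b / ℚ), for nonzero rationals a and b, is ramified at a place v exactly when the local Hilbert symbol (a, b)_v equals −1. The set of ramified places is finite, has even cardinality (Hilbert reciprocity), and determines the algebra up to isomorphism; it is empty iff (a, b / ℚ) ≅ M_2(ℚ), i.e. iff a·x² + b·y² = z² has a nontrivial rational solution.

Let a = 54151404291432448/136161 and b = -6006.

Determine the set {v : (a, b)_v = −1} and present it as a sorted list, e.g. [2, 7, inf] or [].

[2, 7]

(a, b) ≡ (2002, -6006) mod (ℚ^×)²; places V = {2, 3, 7, 11, 13, 19, 41, 47, ∞}.
(a,b)_11: α=1, u≡2; β=1, v≡4 (mod 11); (2|11)=-1, (4|11)=+1; sign (−1)^1·-1^1·+1^1 = +1.
(a,b)_7: α=3, u≡3; β=1, v≡3 (mod 7); (3|7)=-1, (3|7)=-1; sign (−1)^1·-1^1·-1^3 = -1.
(a,b)_47: α=2, u≡24; β=0, v≡10 (mod 47); (24|47)=+1, (10|47)=-1; sign (−1)^0·+1^0·-1^2 = +1.
(a,b)_41: α=-2, u≡13; β=0, v≡21 (mod 41); (13|41)=-1, (21|41)=+1; sign (−1)^0·-1^0·+1^-2 = +1.
(a,b)_2: α=13, β=1; u≡1, v≡5 (mod 8); ε(u)ε(v)=0·0, αω(v)=13·1, βω(u)=1·0; sum ≡ 1  ⇒  -1.
(a,b)_13: α=3, u≡8; β=1, v≡6 (mod 13); (8|13)=-1, (6|13)=-1; sign (−1)^0·-1^1·-1^3 = +1.
(a,b)_3: α=-4, u≡1; β=1, v≡2 (mod 3); (1|3)=+1, (2|3)=-1; sign (−1)^0·+1^1·-1^-4 = +1.
(a,b)_∞: sgn(2002)=+, sgn(-6006)=−, so +1.
(a,b)_19: α=2, u≡6; β=0, v≡17 (mod 19); (6|19)=+1, (17|19)=+1; sign (−1)^0·+1^0·+1^2 = +1.
(2002, -6006 / ℚ) ramifies at {2, 7}: a division algebra.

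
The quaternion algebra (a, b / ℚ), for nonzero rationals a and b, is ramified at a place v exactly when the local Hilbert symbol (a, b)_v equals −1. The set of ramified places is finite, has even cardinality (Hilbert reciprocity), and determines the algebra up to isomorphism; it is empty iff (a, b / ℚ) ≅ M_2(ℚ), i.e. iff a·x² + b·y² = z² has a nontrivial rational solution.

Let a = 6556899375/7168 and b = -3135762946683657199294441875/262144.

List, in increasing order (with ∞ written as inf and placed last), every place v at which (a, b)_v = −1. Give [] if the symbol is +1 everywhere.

(a, b) ≡ (11193, -3879258747) mod (ℚ^×)²; places V = {2, 3, 5, 7, 13, 17, 19, 29, 37, 41, ∞}.
(a,b)_7: α=-1, u≡6; β=5, v≡1 (mod 7); (6|7)=-1, (1|7)=+1; sign (−1)^1·-1^5·+1^-1 = +1.
(a,b)_19: α=0, u≡8; β=1, v≡7 (mod 19); (8|19)=-1, (7|19)=+1; sign (−1)^0·-1^1·+1^0 = -1.
(a,b)_29: α=0, u≡20; β=1, v≡8 (mod 29); (20|29)=+1, (8|29)=-1; sign (−1)^0·+1^1·-1^0 = +1.
(a,b)_17: α=0, u≡5; β=3, v≡14 (mod 17); (5|17)=-1, (14|17)=-1; sign (−1)^0·-1^3·-1^0 = -1.
(a,b)_5: α=4, u≡3; β=4, v≡2 (mod 5); (3|5)=-1, (2|5)=-1; sign (−1)^0·-1^4·-1^4 = +1.
(a,b)_2: α=-10, β=-18; u≡1, v≡5 (mod 8); ε(u)ε(v)=0·0, αω(v)=-10·1, βω(u)=-18·0; sum ≡ 0  ⇒  +1.
(a,b)_∞: sgn(11193)=+, sgn(-3879258747)=−, so +1.
(a,b)_37: α=0, u≡31; β=1, v≡3 (mod 37); (31|37)=-1, (3|37)=+1; sign (−1)^0·-1^1·+1^0 = -1.
(a,b)_3: α=9, u≡2; β=9, v≡1 (mod 3); (2|3)=-1, (1|3)=+1; sign (−1)^1·-1^9·+1^9 = +1.
(a,b)_41: α=1, u≡38; β=3, v≡32 (mod 41); (38|41)=-1, (32|41)=+1; sign (−1)^0·-1^3·+1^1 = -1.
(a,b)_13: α=1, u≡3; β=3, v≡9 (mod 13); (3|13)=+1, (9|13)=+1; sign (−1)^0·+1^3·+1^1 = +1.
|Ram(11193, -3879258747)| = 4, even; anisotropic at {17, 19, 37, 41}.

[17, 19, 37, 41]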